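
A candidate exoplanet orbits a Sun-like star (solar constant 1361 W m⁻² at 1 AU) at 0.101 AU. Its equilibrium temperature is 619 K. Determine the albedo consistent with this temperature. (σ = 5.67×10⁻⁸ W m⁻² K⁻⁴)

Flux at 0.101 AU: S = 1361/0.101² = 1.33×10⁵ W m⁻².
From T_eq⁴ = S(1−A)/(4σ): 1−A = 4σT_eq⁴/S.
1−A = 4 × 5.67×10⁻⁸ × (619)⁴ / 1.33×10⁵ = 0.250.

A ≈ 0.75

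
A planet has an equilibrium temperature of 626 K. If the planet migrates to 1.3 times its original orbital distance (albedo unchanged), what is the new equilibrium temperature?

T_eq ∝ L^(1/4) · d^(−1/2).
T′ = 626 / 1.3^(1/2) = 549 K.

T_eq ≈ 549 K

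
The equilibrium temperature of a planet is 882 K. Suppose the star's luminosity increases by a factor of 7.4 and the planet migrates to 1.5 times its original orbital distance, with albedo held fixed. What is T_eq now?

T_eq ≈ 1190 K

T_eq ∝ L^(1/4) · d^(−1/2).
T′ = 882 × 7.4^(1/4) / 1.5^(1/2) = 1190 K.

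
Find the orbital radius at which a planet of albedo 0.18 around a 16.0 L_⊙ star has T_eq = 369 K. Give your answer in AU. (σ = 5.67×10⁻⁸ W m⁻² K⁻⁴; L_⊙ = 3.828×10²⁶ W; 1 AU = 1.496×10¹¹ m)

L = 16.0 × 3.828×10²⁶ = 6.12×10²⁷ W.
From T_eq⁴ = L(1−A)/(16πσd²): d = √[L(1−A)/(16πσT_eq⁴)].
d = √[6.12×10²⁷ × 0.82 / (16π × 5.67×10⁻⁸ × (369)⁴)] = 3.08×10¹¹ m = 2.06 AU.

d ≈ 2.06 AU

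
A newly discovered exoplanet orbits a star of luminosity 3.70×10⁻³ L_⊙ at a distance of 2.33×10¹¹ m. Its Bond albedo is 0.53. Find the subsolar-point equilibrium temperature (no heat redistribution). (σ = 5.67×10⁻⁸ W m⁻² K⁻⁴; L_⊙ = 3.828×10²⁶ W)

L = 3.70×10⁻³ × 3.828×10²⁶ = 1.42×10²⁴ W.
Flux: S = L/(4πd²) = 1.42×10²⁴/(4π×(2.33×10¹¹)²) = 2.08 W m⁻².
At the subsolar point the surface absorbs S(1−A) and emits σT⁴ per unit area — no factor of 4, since only the local patch is in balance.
T = [2.08 × 0.47 / 5.67×10⁻⁸]^(1/4) = (1.72×10⁷)^(1/4) = 64.4 K.

T_ss ≈ 64.4 K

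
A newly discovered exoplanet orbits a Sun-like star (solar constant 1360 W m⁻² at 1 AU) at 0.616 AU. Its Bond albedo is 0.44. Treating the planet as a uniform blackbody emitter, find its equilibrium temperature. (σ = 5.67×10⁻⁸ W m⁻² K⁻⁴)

Flux at 0.616 AU: S = 1360/0.616² = 3580 W m⁻².
Energy balance: absorbed = emitted ⇒ πR²·S(1−A) = 4πR²·σT_eq⁴, so T_eq⁴ = S(1−A)/(4σ).
T_eq = [3580 × 0.56 / (4 × 5.67×10⁻⁸)]^(1/4) = (8.85×10⁹)^(1/4) = 307 K.

T_eq ≈ 307 K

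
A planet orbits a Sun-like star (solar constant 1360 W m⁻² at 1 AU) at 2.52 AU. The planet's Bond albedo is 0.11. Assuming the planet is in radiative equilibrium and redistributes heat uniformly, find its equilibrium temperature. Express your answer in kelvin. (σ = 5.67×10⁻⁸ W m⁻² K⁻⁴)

T_eq ≈ 170 K

Flux at 2.52 AU: S = 1360/2.52² = 214 W m⁻².
Energy balance: absorbed = emitted ⇒ πR²·S(1−A) = 4πR²·σT_eq⁴, so T_eq⁴ = S(1−A)/(4σ).
T_eq = [214 × 0.89 / (4 × 5.67×10⁻⁸)]^(1/4) = (8.40×10⁸)^(1/4) = 170 K.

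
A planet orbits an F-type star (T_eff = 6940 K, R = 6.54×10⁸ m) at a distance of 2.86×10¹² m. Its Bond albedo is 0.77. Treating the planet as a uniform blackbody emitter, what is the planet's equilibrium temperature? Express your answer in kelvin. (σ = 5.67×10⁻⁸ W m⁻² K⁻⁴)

L = 4πR_⋆²σT_⋆⁴ = 4π(6.54×10⁸)² × 5.67×10⁻⁸ × (6940)⁴ = 7.07×10²⁶ W.
S = L/(4πd²) = 6.88 W m⁻².
Energy balance: absorbed = emitted ⇒ πR²·S(1−A) = 4πR²·σT_eq⁴, so T_eq⁴ = S(1−A)/(4σ).
T_eq = [6.88 × 0.23 / (4 × 5.67×10⁻⁸)]^(1/4) = (6.97×10⁶)^(1/4) = 51.4 K.

T_eq ≈ 51.4 K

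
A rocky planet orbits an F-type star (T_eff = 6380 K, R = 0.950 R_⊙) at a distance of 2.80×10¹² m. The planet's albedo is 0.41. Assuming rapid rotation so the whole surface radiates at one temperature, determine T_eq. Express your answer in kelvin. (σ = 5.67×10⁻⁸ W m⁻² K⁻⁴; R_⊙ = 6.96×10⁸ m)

T_eq ≈ 60.8 K

R_⋆ = 0.950 × 6.96×10⁸ = 6.61×10⁸ m.
L = 4πR_⋆²σT_⋆⁴ = 4π(6.61×10⁸)² × 5.67×10⁻⁸ × (6380)⁴ = 5.16×10²⁶ W.
S = L/(4πd²) = 5.24 W m⁻².
Energy balance: absorbed = emitted ⇒ πR²·S(1−A) = 4πR²·σT_eq⁴, so T_eq⁴ = S(1−A)/(4σ).
T_eq = [5.24 × 0.59 / (4 × 5.67×10⁻⁸)]^(1/4) = (1.36×10⁷)^(1/4) = 60.8 K.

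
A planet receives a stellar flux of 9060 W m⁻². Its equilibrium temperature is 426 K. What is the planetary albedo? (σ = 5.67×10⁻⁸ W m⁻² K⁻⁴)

From T_eq⁴ = S(1−A)/(4σ): 1−A = 4σT_eq⁴/S.
1−A = 4 × 5.67×10⁻⁸ × (426)⁴ / 9060 = 0.824.

A ≈ 0.18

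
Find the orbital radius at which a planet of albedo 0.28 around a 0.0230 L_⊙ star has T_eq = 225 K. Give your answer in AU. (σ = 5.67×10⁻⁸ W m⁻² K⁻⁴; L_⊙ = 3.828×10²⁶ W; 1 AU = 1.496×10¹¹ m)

L = 0.0230 × 3.828×10²⁶ = 8.80×10²⁴ W.
From T_eq⁴ = L(1−A)/(16πσd²): d = √[L(1−A)/(16πσT_eq⁴)].
d = √[8.80×10²⁴ × 0.72 / (16π × 5.67×10⁻⁸ × (225)⁴)] = 2.95×10¹⁰ m = 0.197 AU.

d ≈ 0.197 AU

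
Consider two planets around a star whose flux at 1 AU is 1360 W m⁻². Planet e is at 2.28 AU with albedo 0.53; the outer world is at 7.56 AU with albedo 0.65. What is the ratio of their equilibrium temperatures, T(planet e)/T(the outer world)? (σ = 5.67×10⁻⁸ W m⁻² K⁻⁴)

T₁/T₂ ≈ 1.960

T_eq = [S₀(1−A)/(4σd²)]^(1/4), so T ∝ (1−A)^(1/4) / √d.
T₁ = [1360×0.47/(4×5.67×10⁻⁸×2.28²)]^(1/4) = 152.59 K.
T₂ = [1360×0.35/(4×5.67×10⁻⁸×7.56²)]^(1/4) = 77.84 K.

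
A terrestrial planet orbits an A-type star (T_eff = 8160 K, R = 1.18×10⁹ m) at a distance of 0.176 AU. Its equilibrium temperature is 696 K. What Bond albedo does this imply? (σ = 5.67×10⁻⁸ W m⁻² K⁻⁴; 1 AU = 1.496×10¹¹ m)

A ≈ 0.89

d = 0.176 AU = 2.63×10¹⁰ m.
L = 4πR_⋆²σT_⋆⁴ = 4π(1.18×10⁹)² × 5.67×10⁻⁸ × (8160)⁴ = 4.40×10²⁷ W.
S = L/(4πd²) = 5.05×10⁵ W m⁻².
From T_eq⁴ = S(1−A)/(4σ): 1−A = 4σT_eq⁴/S.
1−A = 4 × 5.67×10⁻⁸ × (696)⁴ / 5.05×10⁵ = 0.105.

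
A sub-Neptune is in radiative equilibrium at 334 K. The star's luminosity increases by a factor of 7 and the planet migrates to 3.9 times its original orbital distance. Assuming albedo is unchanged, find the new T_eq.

T_eq ≈ 275 K

T_eq ∝ L^(1/4) · d^(−1/2).
T′ = 334 × 7^(1/4) / 3.9^(1/2) = 275 K.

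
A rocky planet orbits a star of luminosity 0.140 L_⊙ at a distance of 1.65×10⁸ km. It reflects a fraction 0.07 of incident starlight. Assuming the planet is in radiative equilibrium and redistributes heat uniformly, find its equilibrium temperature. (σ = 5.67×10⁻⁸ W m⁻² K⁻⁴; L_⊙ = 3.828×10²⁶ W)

T_eq ≈ 159 K

d = 1.65×10⁸ km = 1.65×10¹¹ m.
L = 0.140 × 3.828×10²⁶ = 5.36×10²⁵ W.
Flux: S = L/(4πd²) = 5.36×10²⁵/(4π×(1.65×10¹¹)²) = 157 W m⁻².
Energy balance: absorbed = emitted ⇒ πR²·S(1−A) = 4πR²·σT_eq⁴, so T_eq⁴ = S(1−A)/(4σ).
T_eq = [157 × 0.93 / (4 × 5.67×10⁻⁸)]^(1/4) = (6.42×10⁸)^(1/4) = 159 K.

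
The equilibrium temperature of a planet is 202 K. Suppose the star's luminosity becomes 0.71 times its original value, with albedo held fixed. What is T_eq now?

T_eq ≈ 185 K

T_eq ∝ L^(1/4) · d^(−1/2).
T′ = 202 × 0.71^(1/4) = 185 K.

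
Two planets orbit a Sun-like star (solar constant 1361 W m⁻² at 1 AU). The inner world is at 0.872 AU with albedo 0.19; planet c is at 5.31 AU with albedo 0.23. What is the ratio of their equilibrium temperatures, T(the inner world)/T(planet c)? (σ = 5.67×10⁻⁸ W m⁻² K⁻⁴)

T₁/T₂ ≈ 2.499

T_eq = [S₀(1−A)/(4σd²)]^(1/4), so T ∝ (1−A)^(1/4) / √d.
T₁ = [1361×0.81/(4×5.67×10⁻⁸×0.872²)]^(1/4) = 282.76 K.
T₂ = [1361×0.77/(4×5.67×10⁻⁸×5.31²)]^(1/4) = 113.14 K.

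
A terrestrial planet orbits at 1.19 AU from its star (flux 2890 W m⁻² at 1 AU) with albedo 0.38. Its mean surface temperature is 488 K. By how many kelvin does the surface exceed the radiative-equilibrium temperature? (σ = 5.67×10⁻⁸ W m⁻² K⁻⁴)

S = 2890/1.19² = 2041 W m⁻².
T_eq = [S(1−A)/(4σ)]^(1/4) = [2041×0.62/(4×5.67×10⁻⁸)]^(1/4) = 273.3 K.
ΔT = T_surf − T_eq = 488 − 273.3.

ΔT ≈ 214.7 K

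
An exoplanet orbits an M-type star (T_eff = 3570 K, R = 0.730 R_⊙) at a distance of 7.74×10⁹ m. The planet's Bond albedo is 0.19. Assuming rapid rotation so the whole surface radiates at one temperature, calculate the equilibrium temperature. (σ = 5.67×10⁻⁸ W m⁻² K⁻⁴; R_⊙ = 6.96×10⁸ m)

T_eq ≈ 614 K

R_⋆ = 0.730 × 6.96×10⁸ = 5.08×10⁸ m.
L = 4πR_⋆²σT_⋆⁴ = 4π(5.08×10⁸)² × 5.67×10⁻⁸ × (3570)⁴ = 2.99×10²⁵ W.
S = L/(4πd²) = 3.97×10⁴ W m⁻².
Energy balance: absorbed = emitted ⇒ πR²·S(1−A) = 4πR²·σT_eq⁴, so T_eq⁴ = S(1−A)/(4σ).
T_eq = [3.97×10⁴ × 0.81 / (4 × 5.67×10⁻⁸)]^(1/4) = (1.42×10¹¹)^(1/4) = 614 K.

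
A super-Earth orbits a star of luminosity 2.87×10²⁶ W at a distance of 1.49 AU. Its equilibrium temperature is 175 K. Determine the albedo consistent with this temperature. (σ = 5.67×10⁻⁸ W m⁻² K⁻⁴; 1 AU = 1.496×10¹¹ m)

A ≈ 0.54

d = 1.49 AU = 2.23×10¹¹ m.
Flux: S = L/(4πd²) = 2.87×10²⁶/(4π×(2.23×10¹¹)²) = 460 W m⁻².
From T_eq⁴ = S(1−A)/(4σ): 1−A = 4σT_eq⁴/S.
1−A = 4 × 5.67×10⁻⁸ × (175)⁴ / 460 = 0.463.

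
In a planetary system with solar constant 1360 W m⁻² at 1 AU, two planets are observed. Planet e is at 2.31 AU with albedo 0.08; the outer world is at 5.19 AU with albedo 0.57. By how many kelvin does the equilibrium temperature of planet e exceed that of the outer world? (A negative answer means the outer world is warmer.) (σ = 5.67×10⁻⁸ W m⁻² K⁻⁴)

T_eq = [S₀(1−A)/(4σd²)]^(1/4), so T ∝ (1−A)^(1/4) / √d.
T₁ = [1360×0.92/(4×5.67×10⁻⁸×2.31²)]^(1/4) = 179.31 K.
T₂ = [1360×0.43/(4×5.67×10⁻⁸×5.19²)]^(1/4) = 98.91 K.

ΔT ≈ 80.4 K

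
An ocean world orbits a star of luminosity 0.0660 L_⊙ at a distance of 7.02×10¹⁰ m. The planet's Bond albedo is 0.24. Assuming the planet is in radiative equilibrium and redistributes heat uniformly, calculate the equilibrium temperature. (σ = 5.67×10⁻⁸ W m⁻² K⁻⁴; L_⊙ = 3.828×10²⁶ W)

L = 0.0660 × 3.828×10²⁶ = 2.53×10²⁵ W.
Flux: S = L/(4πd²) = 2.53×10²⁵/(4π×(7.02×10¹⁰)²) = 408 W m⁻².
Energy balance: absorbed = emitted ⇒ πR²·S(1−A) = 4πR²·σT_eq⁴, so T_eq⁴ = S(1−A)/(4σ).
T_eq = [408 × 0.76 / (4 × 5.67×10⁻⁸)]^(1/4) = (1.37×10⁹)^(1/4) = 192 K.

T_eq ≈ 192 K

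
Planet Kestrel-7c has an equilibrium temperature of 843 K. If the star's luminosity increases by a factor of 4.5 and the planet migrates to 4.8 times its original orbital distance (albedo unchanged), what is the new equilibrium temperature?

T_eq ≈ 560 K

T_eq ∝ L^(1/4) · d^(−1/2).
T′ = 843 × 4.5^(1/4) / 4.8^(1/2) = 560 K.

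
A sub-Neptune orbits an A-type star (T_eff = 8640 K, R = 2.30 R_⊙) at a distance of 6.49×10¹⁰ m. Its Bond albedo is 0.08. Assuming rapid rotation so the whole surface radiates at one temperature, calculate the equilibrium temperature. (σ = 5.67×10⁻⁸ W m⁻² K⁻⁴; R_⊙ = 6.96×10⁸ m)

T_eq ≈ 940 K

R_⋆ = 2.30 × 6.96×10⁸ = 1.60×10⁹ m.
L = 4πR_⋆²σT_⋆⁴ = 4π(1.60×10⁹)² × 5.67×10⁻⁸ × (8640)⁴ = 1.02×10²⁸ W.
S = L/(4πd²) = 1.92×10⁵ W m⁻².
Energy balance: absorbed = emitted ⇒ πR²·S(1−A) = 4πR²·σT_eq⁴, so T_eq⁴ = S(1−A)/(4σ).
T_eq = [1.92×10⁵ × 0.92 / (4 × 5.67×10⁻⁸)]^(1/4) = (7.80×10¹¹)^(1/4) = 940 K.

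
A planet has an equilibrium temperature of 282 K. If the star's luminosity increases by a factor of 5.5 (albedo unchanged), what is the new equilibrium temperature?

T_eq ≈ 432 K

T_eq ∝ L^(1/4) · d^(−1/2).
T′ = 282 × 5.5^(1/4) = 432 K.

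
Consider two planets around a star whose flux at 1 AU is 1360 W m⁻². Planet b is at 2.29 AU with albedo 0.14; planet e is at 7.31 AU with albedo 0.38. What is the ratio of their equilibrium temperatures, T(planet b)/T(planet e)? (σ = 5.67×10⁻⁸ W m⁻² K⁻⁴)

T₁/T₂ ≈ 1.939

T_eq = [S₀(1−A)/(4σd²)]^(1/4), so T ∝ (1−A)^(1/4) / √d.
T₁ = [1360×0.86/(4×5.67×10⁻⁸×2.29²)]^(1/4) = 177.08 K.
T₂ = [1360×0.62/(4×5.67×10⁻⁸×7.31²)]^(1/4) = 91.33 K.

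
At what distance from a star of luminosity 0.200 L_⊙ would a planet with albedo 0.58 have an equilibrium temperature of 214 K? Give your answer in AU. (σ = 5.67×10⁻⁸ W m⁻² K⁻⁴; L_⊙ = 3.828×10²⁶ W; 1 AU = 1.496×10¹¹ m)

L = 0.200 × 3.828×10²⁶ = 7.66×10²⁵ W.
From T_eq⁴ = L(1−A)/(16πσd²): d = √[L(1−A)/(16πσT_eq⁴)].
d = √[7.66×10²⁵ × 0.42 / (16π × 5.67×10⁻⁸ × (214)⁴)] = 7.33×10¹⁰ m = 0.490 AU.

d ≈ 0.490 AU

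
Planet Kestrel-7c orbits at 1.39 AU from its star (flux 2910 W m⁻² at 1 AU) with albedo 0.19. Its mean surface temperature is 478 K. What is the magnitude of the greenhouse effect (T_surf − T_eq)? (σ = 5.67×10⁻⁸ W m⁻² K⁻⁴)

S = 2910/1.39² = 1506 W m⁻².
T_eq = [S(1−A)/(4σ)]^(1/4) = [1506×0.81/(4×5.67×10⁻⁸)]^(1/4) = 270.8 K.
ΔT = T_surf − T_eq = 478 − 270.8.

ΔT ≈ 207.2 K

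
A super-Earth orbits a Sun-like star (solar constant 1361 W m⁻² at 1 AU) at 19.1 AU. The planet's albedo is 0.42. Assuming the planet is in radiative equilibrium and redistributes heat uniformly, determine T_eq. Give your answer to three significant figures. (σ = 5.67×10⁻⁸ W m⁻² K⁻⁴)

Flux at 19.1 AU: S = 1361/19.1² = 3.73 W m⁻².
Energy balance: absorbed = emitted ⇒ πR²·S(1−A) = 4πR²·σT_eq⁴, so T_eq⁴ = S(1−A)/(4σ).
T_eq = [3.73 × 0.58 / (4 × 5.67×10⁻⁸)]^(1/4) = (9.54×10⁶)^(1/4) = 55.6 K.

T_eq ≈ 55.6 K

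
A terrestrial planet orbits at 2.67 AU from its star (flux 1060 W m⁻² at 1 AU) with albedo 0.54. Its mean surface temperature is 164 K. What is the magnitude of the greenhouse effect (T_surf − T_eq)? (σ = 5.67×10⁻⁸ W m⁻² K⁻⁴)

S = 1060/2.67² = 148.7 W m⁻².
T_eq = [S(1−A)/(4σ)]^(1/4) = [148.7×0.46/(4×5.67×10⁻⁸)]^(1/4) = 131.8 K.
ΔT = T_surf − T_eq = 164 − 131.8.

ΔT ≈ 32.2 K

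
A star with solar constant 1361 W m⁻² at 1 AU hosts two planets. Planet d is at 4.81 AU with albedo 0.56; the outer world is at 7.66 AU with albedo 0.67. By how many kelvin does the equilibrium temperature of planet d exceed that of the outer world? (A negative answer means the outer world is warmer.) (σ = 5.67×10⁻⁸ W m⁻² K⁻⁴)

T_eq = [S₀(1−A)/(4σd²)]^(1/4), so T ∝ (1−A)^(1/4) / √d.
T₁ = [1361×0.44/(4×5.67×10⁻⁸×4.81²)]^(1/4) = 103.36 K.
T₂ = [1361×0.33/(4×5.67×10⁻⁸×7.66²)]^(1/4) = 76.22 K.

ΔT ≈ 27.1 K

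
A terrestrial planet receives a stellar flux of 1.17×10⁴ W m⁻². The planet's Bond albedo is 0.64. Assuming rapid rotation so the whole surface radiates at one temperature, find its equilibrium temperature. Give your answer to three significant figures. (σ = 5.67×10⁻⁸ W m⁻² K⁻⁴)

Energy balance: absorbed = emitted ⇒ πR²·S(1−A) = 4πR²·σT_eq⁴, so T_eq⁴ = S(1−A)/(4σ).
T_eq = [1.17×10⁴ × 0.36 / (4 × 5.67×10⁻⁸)]^(1/4) = (1.86×10¹⁰)^(1/4) = 369 K.

T_eq ≈ 369 K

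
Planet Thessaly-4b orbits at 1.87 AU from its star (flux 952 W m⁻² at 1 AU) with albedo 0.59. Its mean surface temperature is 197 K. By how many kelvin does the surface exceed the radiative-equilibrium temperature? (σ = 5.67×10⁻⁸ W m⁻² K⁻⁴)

ΔT ≈ 48.1 K

S = 952/1.87² = 272.2 W m⁻².
T_eq = [S(1−A)/(4σ)]^(1/4) = [272.2×0.41/(4×5.67×10⁻⁸)]^(1/4) = 148.9 K.
ΔT = T_surf − T_eq = 197 − 148.9.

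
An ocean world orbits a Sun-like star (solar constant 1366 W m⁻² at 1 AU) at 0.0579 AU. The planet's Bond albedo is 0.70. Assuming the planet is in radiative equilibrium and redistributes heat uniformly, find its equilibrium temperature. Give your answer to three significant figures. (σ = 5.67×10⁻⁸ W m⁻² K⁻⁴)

Flux at 0.0579 AU: S = 1366/0.0579² = 4.07×10⁵ W m⁻².
Energy balance: absorbed = emitted ⇒ πR²·S(1−A) = 4πR²·σT_eq⁴, so T_eq⁴ = S(1−A)/(4σ).
T_eq = [4.07×10⁵ × 0.30 / (4 × 5.67×10⁻⁸)]^(1/4) = (5.39×10¹¹)^(1/4) = 857 K.

T_eq ≈ 857 K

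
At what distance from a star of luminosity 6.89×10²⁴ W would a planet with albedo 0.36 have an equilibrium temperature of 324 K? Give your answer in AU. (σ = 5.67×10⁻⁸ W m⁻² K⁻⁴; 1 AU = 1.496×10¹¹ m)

From T_eq⁴ = L(1−A)/(16πσd²): d = √[L(1−A)/(16πσT_eq⁴)].
d = √[6.89×10²⁴ × 0.64 / (16π × 5.67×10⁻⁸ × (324)⁴)] = 1.18×10¹⁰ m = 0.0792 AU.

d ≈ 0.0792 AU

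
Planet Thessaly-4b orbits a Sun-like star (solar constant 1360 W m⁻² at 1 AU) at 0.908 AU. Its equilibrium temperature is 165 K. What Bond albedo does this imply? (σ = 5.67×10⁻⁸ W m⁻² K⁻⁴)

Flux at 0.908 AU: S = 1360/0.908² = 1650 W m⁻².
From T_eq⁴ = S(1−A)/(4σ): 1−A = 4σT_eq⁴/S.
1−A = 4 × 5.67×10⁻⁸ × (165)⁴ / 1650 = 0.102.

A ≈ 0.90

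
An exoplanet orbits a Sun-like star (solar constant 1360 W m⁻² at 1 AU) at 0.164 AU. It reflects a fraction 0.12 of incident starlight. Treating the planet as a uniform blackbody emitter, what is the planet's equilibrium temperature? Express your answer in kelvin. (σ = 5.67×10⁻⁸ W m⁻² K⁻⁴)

T_eq ≈ 666 K

Flux at 0.164 AU: S = 1360/0.164² = 5.06×10⁴ W m⁻².
Energy balance: absorbed = emitted ⇒ πR²·S(1−A) = 4πR²·σT_eq⁴, so T_eq⁴ = S(1−A)/(4σ).
T_eq = [5.06×10⁴ × 0.88 / (4 × 5.67×10⁻⁸)]^(1/4) = (1.96×10¹¹)^(1/4) = 666 K.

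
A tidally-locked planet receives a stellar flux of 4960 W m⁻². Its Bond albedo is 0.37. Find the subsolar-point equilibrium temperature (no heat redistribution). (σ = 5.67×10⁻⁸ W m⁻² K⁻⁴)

T_ss ≈ 485 K

At the subsolar point the surface absorbs S(1−A) and emits σT⁴ per unit area — no factor of 4, since only the local patch is in balance.
T = [4960 × 0.63 / 5.67×10⁻⁸]^(1/4) = (5.51×10¹⁰)^(1/4) = 485 K.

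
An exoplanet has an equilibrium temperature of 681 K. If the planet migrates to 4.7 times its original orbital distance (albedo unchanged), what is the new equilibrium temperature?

T_eq ∝ L^(1/4) · d^(−1/2).
T′ = 681 / 4.7^(1/2) = 314 K.

T_eq ≈ 314 K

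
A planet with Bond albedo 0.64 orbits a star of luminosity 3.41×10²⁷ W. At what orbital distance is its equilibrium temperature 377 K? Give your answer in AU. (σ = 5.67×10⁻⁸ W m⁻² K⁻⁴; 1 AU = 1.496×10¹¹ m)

From T_eq⁴ = L(1−A)/(16πσd²): d = √[L(1−A)/(16πσT_eq⁴)].
d = √[3.41×10²⁷ × 0.36 / (16π × 5.67×10⁻⁸ × (377)⁴)] = 1.46×10¹¹ m = 0.976 AU.

d ≈ 0.976 AU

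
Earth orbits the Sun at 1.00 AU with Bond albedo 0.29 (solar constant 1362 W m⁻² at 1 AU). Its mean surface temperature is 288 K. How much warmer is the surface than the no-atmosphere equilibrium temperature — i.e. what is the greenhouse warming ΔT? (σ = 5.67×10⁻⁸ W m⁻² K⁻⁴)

S = 1362/1.00² = 1362 W m⁻².
T_eq = [S(1−A)/(4σ)]^(1/4) = [1362×0.71/(4×5.67×10⁻⁸)]^(1/4) = 255.5 K.
ΔT = T_surf − T_eq = 288 − 255.5.

ΔT ≈ 32.5 K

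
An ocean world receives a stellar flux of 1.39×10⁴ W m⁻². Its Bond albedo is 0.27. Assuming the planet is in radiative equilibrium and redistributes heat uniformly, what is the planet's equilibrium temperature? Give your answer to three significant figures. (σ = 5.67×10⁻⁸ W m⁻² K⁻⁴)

T_eq ≈ 460 K

Energy balance: absorbed = emitted ⇒ πR²·S(1−A) = 4πR²·σT_eq⁴, so T_eq⁴ = S(1−A)/(4σ).
T_eq = [1.39×10⁴ × 0.73 / (4 × 5.67×10⁻⁸)]^(1/4) = (4.47×10¹⁰)^(1/4) = 460 K.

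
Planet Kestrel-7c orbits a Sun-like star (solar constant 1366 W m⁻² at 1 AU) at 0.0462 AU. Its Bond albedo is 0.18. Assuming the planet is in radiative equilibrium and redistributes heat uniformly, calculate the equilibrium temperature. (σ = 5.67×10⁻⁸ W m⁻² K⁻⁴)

Flux at 0.0462 AU: S = 1366/0.0462² = 6.40×10⁵ W m⁻².
Energy balance: absorbed = emitted ⇒ πR²·S(1−A) = 4πR²·σT_eq⁴, so T_eq⁴ = S(1−A)/(4σ).
T_eq = [6.40×10⁵ × 0.82 / (4 × 5.67×10⁻⁸)]^(1/4) = (2.31×10¹²)^(1/4) = 1230 K.

T_eq ≈ 1230 K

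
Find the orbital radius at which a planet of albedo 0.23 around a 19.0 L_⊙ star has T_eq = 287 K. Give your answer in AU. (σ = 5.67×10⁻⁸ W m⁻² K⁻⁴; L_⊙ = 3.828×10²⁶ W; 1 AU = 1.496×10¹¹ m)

L = 19.0 × 3.828×10²⁶ = 7.27×10²⁷ W.
From T_eq⁴ = L(1−A)/(16πσd²): d = √[L(1−A)/(16πσT_eq⁴)].
d = √[7.27×10²⁷ × 0.77 / (16π × 5.67×10⁻⁸ × (287)⁴)] = 5.38×10¹¹ m = 3.60 AU.

d ≈ 3.60 AU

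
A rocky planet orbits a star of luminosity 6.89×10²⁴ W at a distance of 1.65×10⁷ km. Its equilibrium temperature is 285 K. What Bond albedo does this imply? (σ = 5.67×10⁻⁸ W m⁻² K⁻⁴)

d = 1.65×10⁷ km = 1.65×10¹⁰ m.
Flux: S = L/(4πd²) = 6.89×10²⁴/(4π×(1.65×10¹⁰)²) = 2010 W m⁻².
From T_eq⁴ = S(1−A)/(4σ): 1−A = 4σT_eq⁴/S.
1−A = 4 × 5.67×10⁻⁸ × (285)⁴ / 2010 = 0.743.

A ≈ 0.26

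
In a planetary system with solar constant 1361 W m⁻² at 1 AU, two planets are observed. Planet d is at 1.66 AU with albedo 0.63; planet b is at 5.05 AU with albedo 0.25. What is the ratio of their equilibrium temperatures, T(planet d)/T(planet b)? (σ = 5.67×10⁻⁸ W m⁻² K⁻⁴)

T_eq = [S₀(1−A)/(4σd²)]^(1/4), so T ∝ (1−A)^(1/4) / √d.
T₁ = [1361×0.37/(4×5.67×10⁻⁸×1.66²)]^(1/4) = 168.48 K.
T₂ = [1361×0.75/(4×5.67×10⁻⁸×5.05²)]^(1/4) = 115.26 K.

T₁/T₂ ≈ 1.462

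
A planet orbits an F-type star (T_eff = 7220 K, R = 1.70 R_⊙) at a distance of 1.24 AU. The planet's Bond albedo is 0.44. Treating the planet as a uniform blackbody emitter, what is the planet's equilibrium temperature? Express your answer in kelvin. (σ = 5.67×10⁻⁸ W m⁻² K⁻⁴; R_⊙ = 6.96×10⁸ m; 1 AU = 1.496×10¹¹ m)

R_⋆ = 1.70 × 6.96×10⁸ = 1.18×10⁹ m.
d = 1.24 AU = 1.86×10¹¹ m.
L = 4πR_⋆²σT_⋆⁴ = 4π(1.18×10⁹)² × 5.67×10⁻⁸ × (7220)⁴ = 2.71×10²⁷ W.
S = L/(4πd²) = 6270 W m⁻².
Energy balance: absorbed = emitted ⇒ πR²·S(1−A) = 4πR²·σT_eq⁴, so T_eq⁴ = S(1−A)/(4σ).
T_eq = [6270 × 0.56 / (4 × 5.67×10⁻⁸)]^(1/4) = (1.55×10¹⁰)^(1/4) = 353 K.

T_eq ≈ 353 K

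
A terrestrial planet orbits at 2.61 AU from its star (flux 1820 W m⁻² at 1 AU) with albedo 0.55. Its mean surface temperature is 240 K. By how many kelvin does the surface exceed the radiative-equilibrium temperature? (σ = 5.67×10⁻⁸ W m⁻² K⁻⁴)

S = 1820/2.61² = 267.2 W m⁻².
T_eq = [S(1−A)/(4σ)]^(1/4) = [267.2×0.45/(4×5.67×10⁻⁸)]^(1/4) = 151.7 K.
ΔT = T_surf − T_eq = 240 − 151.7.

ΔT ≈ 88.3 K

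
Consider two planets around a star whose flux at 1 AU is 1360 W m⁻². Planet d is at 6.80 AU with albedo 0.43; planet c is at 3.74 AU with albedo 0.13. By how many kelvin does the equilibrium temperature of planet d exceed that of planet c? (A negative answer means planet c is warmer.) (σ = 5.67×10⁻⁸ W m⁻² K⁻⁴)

T_eq = [S₀(1−A)/(4σd²)]^(1/4), so T ∝ (1−A)^(1/4) / √d.
T₁ = [1360×0.57/(4×5.67×10⁻⁸×6.80²)]^(1/4) = 92.72 K.
T₂ = [1360×0.87/(4×5.67×10⁻⁸×3.74²)]^(1/4) = 138.97 K.

ΔT ≈ -46.2 K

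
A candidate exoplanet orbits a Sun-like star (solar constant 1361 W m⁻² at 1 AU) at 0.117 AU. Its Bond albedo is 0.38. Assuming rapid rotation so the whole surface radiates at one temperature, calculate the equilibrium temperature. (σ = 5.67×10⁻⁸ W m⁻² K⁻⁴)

Flux at 0.117 AU: S = 1361/0.117² = 9.94×10⁴ W m⁻².
Energy balance: absorbed = emitted ⇒ πR²·S(1−A) = 4πR²·σT_eq⁴, so T_eq⁴ = S(1−A)/(4σ).
T_eq = [9.94×10⁴ × 0.62 / (4 × 5.67×10⁻⁸)]^(1/4) = (2.72×10¹¹)^(1/4) = 722 K.

T_eq ≈ 722 K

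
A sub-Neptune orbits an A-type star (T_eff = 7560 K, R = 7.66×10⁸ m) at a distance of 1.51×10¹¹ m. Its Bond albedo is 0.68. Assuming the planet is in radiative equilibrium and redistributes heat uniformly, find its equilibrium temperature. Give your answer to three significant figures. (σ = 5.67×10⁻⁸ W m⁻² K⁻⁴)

L = 4πR_⋆²σT_⋆⁴ = 4π(7.66×10⁸)² × 5.67×10⁻⁸ × (7560)⁴ = 1.37×10²⁷ W.
S = L/(4πd²) = 4770 W m⁻².
Energy balance: absorbed = emitted ⇒ πR²·S(1−A) = 4πR²·σT_eq⁴, so T_eq⁴ = S(1−A)/(4σ).
T_eq = [4770 × 0.32 / (4 × 5.67×10⁻⁸)]^(1/4) = (6.72×10⁹)^(1/4) = 286 K.

T_eq ≈ 286 K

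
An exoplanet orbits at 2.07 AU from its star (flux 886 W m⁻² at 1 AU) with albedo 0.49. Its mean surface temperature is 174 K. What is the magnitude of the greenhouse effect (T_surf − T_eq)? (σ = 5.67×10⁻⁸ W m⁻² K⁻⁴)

S = 886/2.07² = 206.8 W m⁻².
T_eq = [S(1−A)/(4σ)]^(1/4) = [206.8×0.51/(4×5.67×10⁻⁸)]^(1/4) = 146.8 K.
ΔT = T_surf − T_eq = 174 − 146.8.

ΔT ≈ 27.2 K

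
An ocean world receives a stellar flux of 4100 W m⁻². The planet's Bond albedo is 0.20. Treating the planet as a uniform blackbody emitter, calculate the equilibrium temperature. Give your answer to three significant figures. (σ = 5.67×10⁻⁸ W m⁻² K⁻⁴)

T_eq ≈ 347 K

Energy balance: absorbed = emitted ⇒ πR²·S(1−A) = 4πR²·σT_eq⁴, so T_eq⁴ = S(1−A)/(4σ).
T_eq = [4100 × 0.80 / (4 × 5.67×10⁻⁸)]^(1/4) = (1.45×10¹⁰)^(1/4) = 347 K.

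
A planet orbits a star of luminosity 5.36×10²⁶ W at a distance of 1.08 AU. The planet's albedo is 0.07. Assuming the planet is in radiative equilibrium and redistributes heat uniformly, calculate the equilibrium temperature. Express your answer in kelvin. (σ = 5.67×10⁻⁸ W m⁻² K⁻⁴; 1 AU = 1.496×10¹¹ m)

d = 1.08 AU = 1.62×10¹¹ m.
Flux: S = L/(4πd²) = 5.36×10²⁶/(4π×(1.62×10¹¹)²) = 1630 W m⁻².
Energy balance: absorbed = emitted ⇒ πR²·S(1−A) = 4πR²·σT_eq⁴, so T_eq⁴ = S(1−A)/(4σ).
T_eq = [1630 × 0.93 / (4 × 5.67×10⁻⁸)]^(1/4) = (6.70×10⁹)^(1/4) = 286 K.

T_eq ≈ 286 K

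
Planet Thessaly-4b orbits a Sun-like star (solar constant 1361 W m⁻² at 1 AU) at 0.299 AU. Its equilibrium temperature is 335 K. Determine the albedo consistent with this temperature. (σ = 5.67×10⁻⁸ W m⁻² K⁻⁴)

Flux at 0.299 AU: S = 1361/0.299² = 1.52×10⁴ W m⁻².
From T_eq⁴ = S(1−A)/(4σ): 1−A = 4σT_eq⁴/S.
1−A = 4 × 5.67×10⁻⁸ × (335)⁴ / 1.52×10⁴ = 0.188.

A ≈ 0.81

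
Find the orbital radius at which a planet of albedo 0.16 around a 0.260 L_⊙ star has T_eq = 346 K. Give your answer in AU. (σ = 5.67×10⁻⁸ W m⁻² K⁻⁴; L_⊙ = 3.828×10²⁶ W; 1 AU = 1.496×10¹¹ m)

L = 0.260 × 3.828×10²⁶ = 9.95×10²⁵ W.
From T_eq⁴ = L(1−A)/(16πσd²): d = √[L(1−A)/(16πσT_eq⁴)].
d = √[9.95×10²⁵ × 0.84 / (16π × 5.67×10⁻⁸ × (346)⁴)] = 4.52×10¹⁰ m = 0.302 AU.

d ≈ 0.302 AU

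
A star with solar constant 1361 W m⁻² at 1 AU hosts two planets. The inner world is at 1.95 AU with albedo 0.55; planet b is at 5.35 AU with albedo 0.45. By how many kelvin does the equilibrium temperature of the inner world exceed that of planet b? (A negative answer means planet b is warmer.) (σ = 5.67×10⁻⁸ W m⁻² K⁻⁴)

ΔT ≈ 59.6 K

T_eq = [S₀(1−A)/(4σd²)]^(1/4), so T ∝ (1−A)^(1/4) / √d.
T₁ = [1361×0.45/(4×5.67×10⁻⁸×1.95²)]^(1/4) = 163.24 K.
T₂ = [1361×0.55/(4×5.67×10⁻⁸×5.35²)]^(1/4) = 103.63 K.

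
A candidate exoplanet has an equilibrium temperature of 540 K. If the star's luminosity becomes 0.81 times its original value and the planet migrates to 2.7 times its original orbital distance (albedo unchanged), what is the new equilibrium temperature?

T_eq ≈ 312 K

T_eq ∝ L^(1/4) · d^(−1/2).
T′ = 540 × 0.81^(1/4) / 2.7^(1/2) = 312 K.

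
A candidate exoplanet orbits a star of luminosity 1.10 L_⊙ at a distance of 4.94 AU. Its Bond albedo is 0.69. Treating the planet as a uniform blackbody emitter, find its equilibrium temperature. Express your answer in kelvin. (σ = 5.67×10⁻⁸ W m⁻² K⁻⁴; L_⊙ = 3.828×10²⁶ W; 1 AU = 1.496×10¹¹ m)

d = 4.94 AU = 7.39×10¹¹ m.
L = 1.10 × 3.828×10²⁶ = 4.21×10²⁶ W.
Flux: S = L/(4πd²) = 4.21×10²⁶/(4π×(7.39×10¹¹)²) = 61.4 W m⁻².
Energy balance: absorbed = emitted ⇒ πR²·S(1−A) = 4πR²·σT_eq⁴, so T_eq⁴ = S(1−A)/(4σ).
T_eq = [61.4 × 0.31 / (4 × 5.67×10⁻⁸)]^(1/4) = (8.39×10⁷)^(1/4) = 95.7 K.

T_eq ≈ 95.7 K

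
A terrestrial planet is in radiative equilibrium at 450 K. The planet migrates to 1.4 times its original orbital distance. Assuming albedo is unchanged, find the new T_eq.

T_eq ∝ L^(1/4) · d^(−1/2).
T′ = 450 / 1.4^(1/2) = 380 K.

T_eq ≈ 380 K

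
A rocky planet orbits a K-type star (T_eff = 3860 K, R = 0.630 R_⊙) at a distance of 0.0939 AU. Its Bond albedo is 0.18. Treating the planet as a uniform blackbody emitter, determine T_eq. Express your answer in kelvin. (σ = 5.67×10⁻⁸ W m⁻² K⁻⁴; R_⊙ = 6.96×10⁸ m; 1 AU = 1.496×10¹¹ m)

T_eq ≈ 459 K

R_⋆ = 0.630 × 6.96×10⁸ = 4.38×10⁸ m.
d = 0.0939 AU = 1.40×10¹⁰ m.
L = 4πR_⋆²σT_⋆⁴ = 4π(4.38×10⁸)² × 5.67×10⁻⁸ × (3860)⁴ = 3.04×10²⁵ W.
S = L/(4πd²) = 1.23×10⁴ W m⁻².
Energy balance: absorbed = emitted ⇒ πR²·S(1−A) = 4πR²·σT_eq⁴, so T_eq⁴ = S(1−A)/(4σ).
T_eq = [1.23×10⁴ × 0.82 / (4 × 5.67×10⁻⁸)]^(1/4) = (4.43×10¹⁰)^(1/4) = 459 K.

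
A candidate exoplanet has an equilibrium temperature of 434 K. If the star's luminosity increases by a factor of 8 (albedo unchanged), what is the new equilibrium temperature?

T_eq ∝ L^(1/4) · d^(−1/2).
T′ = 434 × 8^(1/4) = 730 K.

T_eq ≈ 730 K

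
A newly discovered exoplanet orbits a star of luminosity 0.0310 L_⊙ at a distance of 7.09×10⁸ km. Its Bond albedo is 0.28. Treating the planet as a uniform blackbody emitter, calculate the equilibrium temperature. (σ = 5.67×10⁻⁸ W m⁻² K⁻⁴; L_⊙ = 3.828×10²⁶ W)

T_eq ≈ 49.4 K

d = 7.09×10⁸ km = 7.09×10¹¹ m.
L = 0.0310 × 3.828×10²⁶ = 1.19×10²⁵ W.
Flux: S = L/(4πd²) = 1.19×10²⁵/(4π×(7.09×10¹¹)²) = 1.88 W m⁻².
Energy balance: absorbed = emitted ⇒ πR²·S(1−A) = 4πR²·σT_eq⁴, so T_eq⁴ = S(1−A)/(4σ).
T_eq = [1.88 × 0.72 / (4 × 5.67×10⁻⁸)]^(1/4) = (5.96×10⁶)^(1/4) = 49.4 K.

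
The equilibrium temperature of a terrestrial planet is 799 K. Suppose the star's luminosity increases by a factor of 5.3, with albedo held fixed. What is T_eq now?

T_eq ∝ L^(1/4) · d^(−1/2).
T′ = 799 × 5.3^(1/4) = 1210 K.

T_eq ≈ 1210 K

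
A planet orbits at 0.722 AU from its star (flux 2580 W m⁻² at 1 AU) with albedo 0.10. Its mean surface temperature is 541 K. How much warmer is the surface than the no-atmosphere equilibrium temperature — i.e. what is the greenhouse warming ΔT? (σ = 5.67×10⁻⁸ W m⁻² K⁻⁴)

ΔT ≈ 166.6 K

S = 2580/0.722² = 4949 W m⁻².
T_eq = [S(1−A)/(4σ)]^(1/4) = [4949×0.90/(4×5.67×10⁻⁸)]^(1/4) = 374.4 K.
ΔT = T_surf − T_eq = 541 − 374.4.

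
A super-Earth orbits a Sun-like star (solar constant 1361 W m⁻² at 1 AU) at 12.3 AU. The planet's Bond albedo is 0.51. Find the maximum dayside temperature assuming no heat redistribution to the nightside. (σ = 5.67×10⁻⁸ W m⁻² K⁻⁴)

T_ss ≈ 93.9 K

Flux at 12.3 AU: S = 1361/12.3² = 9.00 W m⁻².
With no redistribution each surface element balances locally: S(1−A) = σT⁴.
T = [9.00 × 0.49 / 5.67×10⁻⁸]^(1/4) = (7.77×10⁷)^(1/4) = 93.9 K.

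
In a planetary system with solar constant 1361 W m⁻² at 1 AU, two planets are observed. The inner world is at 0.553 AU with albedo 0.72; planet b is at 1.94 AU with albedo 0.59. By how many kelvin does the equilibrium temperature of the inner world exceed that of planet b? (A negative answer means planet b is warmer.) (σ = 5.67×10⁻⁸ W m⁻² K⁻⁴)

ΔT ≈ 112.4 K

T_eq = [S₀(1−A)/(4σd²)]^(1/4), so T ∝ (1−A)^(1/4) / √d.
T₁ = [1361×0.28/(4×5.67×10⁻⁸×0.553²)]^(1/4) = 272.26 K.
T₂ = [1361×0.41/(4×5.67×10⁻⁸×1.94²)]^(1/4) = 159.90 K.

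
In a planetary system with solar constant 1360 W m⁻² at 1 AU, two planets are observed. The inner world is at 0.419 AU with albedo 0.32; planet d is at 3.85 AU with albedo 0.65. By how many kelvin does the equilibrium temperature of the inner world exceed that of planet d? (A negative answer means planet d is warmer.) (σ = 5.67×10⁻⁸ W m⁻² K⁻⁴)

T_eq = [S₀(1−A)/(4σd²)]^(1/4), so T ∝ (1−A)^(1/4) / √d.
T₁ = [1360×0.68/(4×5.67×10⁻⁸×0.419²)]^(1/4) = 390.39 K.
T₂ = [1360×0.35/(4×5.67×10⁻⁸×3.85²)]^(1/4) = 109.08 K.

ΔT ≈ 281.3 K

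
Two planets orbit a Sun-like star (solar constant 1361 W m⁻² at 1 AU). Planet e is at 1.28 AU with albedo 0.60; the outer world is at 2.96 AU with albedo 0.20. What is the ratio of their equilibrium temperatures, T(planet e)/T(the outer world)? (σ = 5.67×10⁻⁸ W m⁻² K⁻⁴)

T_eq = [S₀(1−A)/(4σd²)]^(1/4), so T ∝ (1−A)^(1/4) / √d.
T₁ = [1361×0.40/(4×5.67×10⁻⁸×1.28²)]^(1/4) = 195.64 K.
T₂ = [1361×0.80/(4×5.67×10⁻⁸×2.96²)]^(1/4) = 153.00 K.

T₁/T₂ ≈ 1.279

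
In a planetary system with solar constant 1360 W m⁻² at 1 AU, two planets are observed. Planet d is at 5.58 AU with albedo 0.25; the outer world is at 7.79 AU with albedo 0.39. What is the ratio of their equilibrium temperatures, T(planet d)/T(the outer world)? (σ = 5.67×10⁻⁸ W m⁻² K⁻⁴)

T_eq = [S₀(1−A)/(4σd²)]^(1/4), so T ∝ (1−A)^(1/4) / √d.
T₁ = [1360×0.75/(4×5.67×10⁻⁸×5.58²)]^(1/4) = 109.63 K.
T₂ = [1360×0.61/(4×5.67×10⁻⁸×7.79²)]^(1/4) = 88.11 K.

T₁/T₂ ≈ 1.244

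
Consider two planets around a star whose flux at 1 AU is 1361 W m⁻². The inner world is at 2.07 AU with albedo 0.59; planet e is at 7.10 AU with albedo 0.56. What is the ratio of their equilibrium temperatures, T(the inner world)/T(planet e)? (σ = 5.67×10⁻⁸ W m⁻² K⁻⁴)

T₁/T₂ ≈ 1.820

T_eq = [S₀(1−A)/(4σd²)]^(1/4), so T ∝ (1−A)^(1/4) / √d.
T₁ = [1361×0.41/(4×5.67×10⁻⁸×2.07²)]^(1/4) = 154.80 K.
T₂ = [1361×0.44/(4×5.67×10⁻⁸×7.10²)]^(1/4) = 85.07 K.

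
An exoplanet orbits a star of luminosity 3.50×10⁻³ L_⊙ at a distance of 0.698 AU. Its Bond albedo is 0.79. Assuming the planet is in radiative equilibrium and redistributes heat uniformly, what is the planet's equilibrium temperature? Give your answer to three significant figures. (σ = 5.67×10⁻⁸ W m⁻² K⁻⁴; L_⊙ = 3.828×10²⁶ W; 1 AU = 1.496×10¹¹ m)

T_eq ≈ 54.9 K

d = 0.698 AU = 1.04×10¹¹ m.
L = 3.50×10⁻³ × 3.828×10²⁶ = 1.34×10²⁴ W.
Flux: S = L/(4πd²) = 1.34×10²⁴/(4π×(1.04×10¹¹)²) = 9.78 W m⁻².
Energy balance: absorbed = emitted ⇒ πR²·S(1−A) = 4πR²·σT_eq⁴, so T_eq⁴ = S(1−A)/(4σ).
T_eq = [9.78 × 0.21 / (4 × 5.67×10⁻⁸)]^(1/4) = (9.05×10⁶)^(1/4) = 54.9 K.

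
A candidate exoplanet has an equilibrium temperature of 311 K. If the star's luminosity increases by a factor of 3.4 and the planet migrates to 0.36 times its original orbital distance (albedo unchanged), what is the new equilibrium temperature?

T_eq ≈ 704 K

T_eq ∝ L^(1/4) · d^(−1/2).
T′ = 311 × 3.4^(1/4) / 0.36^(1/2) = 704 K.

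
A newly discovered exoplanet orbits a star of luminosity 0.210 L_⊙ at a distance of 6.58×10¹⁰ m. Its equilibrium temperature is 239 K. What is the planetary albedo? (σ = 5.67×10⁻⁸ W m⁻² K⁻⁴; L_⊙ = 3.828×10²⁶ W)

L = 0.210 × 3.828×10²⁶ = 8.04×10²⁵ W.
Flux: S = L/(4πd²) = 8.04×10²⁵/(4π×(6.58×10¹⁰)²) = 1480 W m⁻².
From T_eq⁴ = S(1−A)/(4σ): 1−A = 4σT_eq⁴/S.
1−A = 4 × 5.67×10⁻⁸ × (239)⁴ / 1480 = 0.501.

A ≈ 0.50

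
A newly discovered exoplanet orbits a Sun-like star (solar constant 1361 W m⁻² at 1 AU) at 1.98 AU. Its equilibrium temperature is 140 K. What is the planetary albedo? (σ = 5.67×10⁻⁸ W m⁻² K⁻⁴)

A ≈ 0.75

Flux at 1.98 AU: S = 1361/1.98² = 347 W m⁻².
From T_eq⁴ = S(1−A)/(4σ): 1−A = 4σT_eq⁴/S.
1−A = 4 × 5.67×10⁻⁸ × (140)⁴ / 347 = 0.251.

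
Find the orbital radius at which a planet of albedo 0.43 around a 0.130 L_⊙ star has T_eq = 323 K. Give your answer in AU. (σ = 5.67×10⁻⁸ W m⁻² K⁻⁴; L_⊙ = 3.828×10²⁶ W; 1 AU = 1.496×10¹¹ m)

L = 0.130 × 3.828×10²⁶ = 4.98×10²⁵ W.
From T_eq⁴ = L(1−A)/(16πσd²): d = √[L(1−A)/(16πσT_eq⁴)].
d = √[4.98×10²⁵ × 0.57 / (16π × 5.67×10⁻⁸ × (323)⁴)] = 3.02×10¹⁰ m = 0.202 AU.

d ≈ 0.202 AU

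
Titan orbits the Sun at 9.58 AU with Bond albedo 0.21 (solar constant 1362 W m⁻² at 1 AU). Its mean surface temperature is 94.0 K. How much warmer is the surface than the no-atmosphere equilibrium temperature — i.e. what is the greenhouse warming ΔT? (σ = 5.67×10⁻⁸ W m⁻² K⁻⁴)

ΔT ≈ 9.2 K

S = 1362/9.58² = 14.84 W m⁻².
T_eq = [S(1−A)/(4σ)]^(1/4) = [14.84×0.79/(4×5.67×10⁻⁸)]^(1/4) = 84.8 K.
ΔT = T_surf − T_eq = 94 − 84.8.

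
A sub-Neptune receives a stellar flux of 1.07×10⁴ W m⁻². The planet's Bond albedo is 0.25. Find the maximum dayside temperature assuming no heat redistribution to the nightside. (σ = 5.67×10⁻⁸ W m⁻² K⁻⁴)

T_ss ≈ 613 K

With no redistribution each surface element balances locally: S(1−A) = σT⁴.
T = [1.07×10⁴ × 0.75 / 5.67×10⁻⁸]^(1/4) = (1.42×10¹¹)^(1/4) = 613 K.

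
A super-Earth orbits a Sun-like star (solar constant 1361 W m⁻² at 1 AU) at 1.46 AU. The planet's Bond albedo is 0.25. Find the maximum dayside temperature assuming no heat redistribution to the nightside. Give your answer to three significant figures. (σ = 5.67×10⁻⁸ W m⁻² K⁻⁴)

T_ss ≈ 303 K

Flux at 1.46 AU: S = 1361/1.46² = 638 W m⁻².
With no redistribution each surface element balances locally: S(1−A) = σT⁴.
T = [638 × 0.75 / 5.67×10⁻⁸]^(1/4) = (8.45×10⁹)^(1/4) = 303 K.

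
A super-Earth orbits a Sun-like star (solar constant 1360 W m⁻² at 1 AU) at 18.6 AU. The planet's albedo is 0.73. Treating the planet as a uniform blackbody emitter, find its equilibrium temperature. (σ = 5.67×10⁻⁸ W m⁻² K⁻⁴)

Flux at 18.6 AU: S = 1360/18.6² = 3.93 W m⁻².
Energy balance: absorbed = emitted ⇒ πR²·S(1−A) = 4πR²·σT_eq⁴, so T_eq⁴ = S(1−A)/(4σ).
T_eq = [3.93 × 0.27 / (4 × 5.67×10⁻⁸)]^(1/4) = (4.68×10⁶)^(1/4) = 46.5 K.

T_eq ≈ 46.5 K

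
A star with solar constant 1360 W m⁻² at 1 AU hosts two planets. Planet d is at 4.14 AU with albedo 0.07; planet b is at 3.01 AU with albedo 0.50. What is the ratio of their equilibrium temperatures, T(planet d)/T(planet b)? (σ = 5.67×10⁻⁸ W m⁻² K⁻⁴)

T_eq = [S₀(1−A)/(4σd²)]^(1/4), so T ∝ (1−A)^(1/4) / √d.
T₁ = [1360×0.93/(4×5.67×10⁻⁸×4.14²)]^(1/4) = 134.31 K.
T₂ = [1360×0.50/(4×5.67×10⁻⁸×3.01²)]^(1/4) = 134.88 K.

T₁/T₂ ≈ 0.996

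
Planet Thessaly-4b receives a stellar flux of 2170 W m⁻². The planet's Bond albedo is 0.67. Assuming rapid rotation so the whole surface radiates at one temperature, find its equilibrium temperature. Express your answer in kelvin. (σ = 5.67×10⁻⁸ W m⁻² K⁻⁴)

Energy balance: absorbed = emitted ⇒ πR²·S(1−A) = 4πR²·σT_eq⁴, so T_eq⁴ = S(1−A)/(4σ).
T_eq = [2170 × 0.33 / (4 × 5.67×10⁻⁸)]^(1/4) = (3.16×10⁹)^(1/4) = 237 K.

T_eq ≈ 237 K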